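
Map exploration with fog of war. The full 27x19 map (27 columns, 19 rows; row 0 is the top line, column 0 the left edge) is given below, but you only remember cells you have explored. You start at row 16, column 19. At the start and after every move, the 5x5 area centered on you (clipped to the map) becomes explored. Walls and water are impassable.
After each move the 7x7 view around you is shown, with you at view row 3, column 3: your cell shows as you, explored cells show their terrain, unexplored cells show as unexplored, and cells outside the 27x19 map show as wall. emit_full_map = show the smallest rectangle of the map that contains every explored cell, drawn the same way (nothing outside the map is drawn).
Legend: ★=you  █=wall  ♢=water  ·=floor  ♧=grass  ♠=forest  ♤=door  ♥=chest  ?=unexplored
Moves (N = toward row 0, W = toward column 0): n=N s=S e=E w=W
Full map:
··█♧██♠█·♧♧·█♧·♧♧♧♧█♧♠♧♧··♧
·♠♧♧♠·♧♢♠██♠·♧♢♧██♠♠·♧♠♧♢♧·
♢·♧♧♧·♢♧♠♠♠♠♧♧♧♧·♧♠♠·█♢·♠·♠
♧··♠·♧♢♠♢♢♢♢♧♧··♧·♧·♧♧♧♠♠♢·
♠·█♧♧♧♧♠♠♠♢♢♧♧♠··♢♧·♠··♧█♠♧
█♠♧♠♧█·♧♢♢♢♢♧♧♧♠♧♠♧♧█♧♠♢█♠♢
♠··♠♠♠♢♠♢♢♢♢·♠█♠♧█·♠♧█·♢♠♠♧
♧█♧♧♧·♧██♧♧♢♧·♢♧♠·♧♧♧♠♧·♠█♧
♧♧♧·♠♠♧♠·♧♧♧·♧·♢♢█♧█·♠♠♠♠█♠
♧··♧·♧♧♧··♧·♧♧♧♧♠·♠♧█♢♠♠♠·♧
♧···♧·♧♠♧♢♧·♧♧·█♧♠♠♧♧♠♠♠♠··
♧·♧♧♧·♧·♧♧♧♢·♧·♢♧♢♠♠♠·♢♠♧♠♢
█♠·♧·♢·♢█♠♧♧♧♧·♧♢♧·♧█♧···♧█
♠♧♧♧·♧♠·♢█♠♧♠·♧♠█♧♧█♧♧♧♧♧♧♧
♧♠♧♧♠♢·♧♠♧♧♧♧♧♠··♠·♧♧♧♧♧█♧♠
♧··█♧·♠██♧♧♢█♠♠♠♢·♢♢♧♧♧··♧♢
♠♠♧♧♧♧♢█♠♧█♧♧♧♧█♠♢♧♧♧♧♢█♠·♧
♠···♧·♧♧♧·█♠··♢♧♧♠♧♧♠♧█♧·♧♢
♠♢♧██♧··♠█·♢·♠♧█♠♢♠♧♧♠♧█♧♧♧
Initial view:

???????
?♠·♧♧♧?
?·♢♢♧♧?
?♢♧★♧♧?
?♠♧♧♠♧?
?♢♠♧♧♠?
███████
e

???????
♠·♧♧♧♧?
·♢♢♧♧♧?
♢♧♧★♧♢?
♠♧♧♠♧█?
♢♠♧♧♠♧?
███████

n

???????
?♧█♧♧♧?
♠·♧♧♧♧?
·♢♢★♧♧?
♢♧♧♧♧♢?
♠♧♧♠♧█?
♢♠♧♧♠♧?

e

???????
♧█♧♧♧♧?
·♧♧♧♧♧?
♢♢♧★♧·?
♧♧♧♧♢█?
♧♧♠♧█♧?
♠♧♧♠♧??

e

???????
█♧♧♧♧♧?
♧♧♧♧♧█?
♢♧♧★··?
♧♧♧♢█♠?
♧♠♧█♧·?
♧♧♠♧???

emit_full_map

?♧█♧♧♧♧♧
♠·♧♧♧♧♧█
·♢♢♧♧★··
♢♧♧♧♧♢█♠
♠♧♧♠♧█♧·
♢♠♧♧♠♧??

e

???????
♧♧♧♧♧♧?
♧♧♧♧█♧?
♧♧♧★·♧?
♧♧♢█♠·?
♠♧█♧·♧?
♧♠♧????

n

???????
?♧···♧?
♧♧♧♧♧♧?
♧♧♧★█♧?
♧♧♧··♧?
♧♧♢█♠·?
♠♧█♧·♧?

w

???????
?█♧···♧
█♧♧♧♧♧♧
♧♧♧★♧█♧
♢♧♧♧··♧
♧♧♧♢█♠·
♧♠♧█♧·♧

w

???????
?♧█♧···
♧█♧♧♧♧♧
·♧♧★♧♧█
♢♢♧♧♧··
♧♧♧♧♢█♠
♧♧♠♧█♧·

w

???????
?·♧█♧··
?♧█♧♧♧♧
♠·♧★♧♧♧
·♢♢♧♧♧·
♢♧♧♧♧♢█
♠♧♧♠♧█♧

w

???????
?♧·♧█♧·
?♧♧█♧♧♧
?♠·★♧♧♧
?·♢♢♧♧♧
?♢♧♧♧♧♢
?♠♧♧♠♧█

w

???????
?♢♧·♧█♧
?█♧♧█♧♧
?·♠★♧♧♧
?♢·♢♢♧♧
?♠♢♧♧♧♧
??♠♧♧♠♧

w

???????
?♧♢♧·♧█
?♠█♧♧█♧
?··★·♧♧
?♠♢·♢♢♧
?█♠♢♧♧♧
???♠♧♧♠

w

???????
?·♧♢♧·♧
?♧♠█♧♧█
?♠·★♠·♧
?♠♠♢·♢♢
?♧█♠♢♧♧
????♠♧♧

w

???????
?♧·♧♢♧·
?·♧♠█♧♧
?♧♠★·♠·
?♠♠♠♢·♢
?♧♧█♠♢♧
?????♠♧

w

???????
?♧♧·♧♢♧
?♠·♧♠█♧
?♧♧★··♠
?█♠♠♠♢·
?♧♧♧█♠♢
??????♠

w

???????
?♧♧♧·♧♢
?♧♠·♧♠█
?♧♧★♠··
?♢█♠♠♠♢
?♧♧♧♧█♠
???????

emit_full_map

♧♧♧·♧♢♧·♧█♧···♧
♧♠·♧♠█♧♧█♧♧♧♧♧♧
♧♧★♠··♠·♧♧♧♧♧█♧
♢█♠♠♠♢·♢♢♧♧♧··♧
♧♧♧♧█♠♢♧♧♧♧♢█♠·
??????♠♧♧♠♧█♧·♧
??????♢♠♧♧♠♧???

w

???????
?♧♧♧♧·♧
?♠♧♠·♧♠
?♧♧★♧♠·
?♧♢█♠♠♠
?█♧♧♧♧█
???????

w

???????
?♠♧♧♧♧·
?█♠♧♠·♧
?♧♧★♧♧♠
?♧♧♢█♠♠
?♧█♧♧♧♧
???????

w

???????
?█♠♧♧♧♧
?♢█♠♧♠·
?♠♧★♧♧♧
?█♧♧♢█♠
?♠♧█♧♧♧
???????

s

?█♠♧♧♧♧
?♢█♠♧♠·
?♠♧♧♧♧♧
?█♧★♢█♠
?♠♧█♧♧♧
?♧·█♠·?
???????

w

??█♠♧♧♧
?·♢█♠♧♠
?♧♠♧♧♧♧
?██★♧♢█
?█♠♧█♧♧
?♧♧·█♠·
???????

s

?·♢█♠♧♠
?♧♠♧♧♧♧
?██♧♧♢█
?█♠★█♧♧
?♧♧·█♠·
?·♠█·♢?
███████

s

?♧♠♧♧♧♧
?██♧♧♢█
?█♠♧█♧♧
?♧♧★█♠·
?·♠█·♢?
███████
███████

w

??♧♠♧♧♧
?♠██♧♧♢
?♢█♠♧█♧
?♧♧★·█♠
?··♠█·♢
███████
███████

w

???♧♠♧♧
?·♠██♧♧
?♧♢█♠♧█
?·♧★♧·█
?♧··♠█·
███████
███████

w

????♧♠♧
?♧·♠██♧
?♧♧♢█♠♧
?♧·★♧♧·
?█♧··♠█
███████
███████

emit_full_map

????█♠♧♧♧♧·♧♢♧·♧█♧···♧
???·♢█♠♧♠·♧♠█♧♧█♧♧♧♧♧♧
???♧♠♧♧♧♧♧♠··♠·♧♧♧♧♧█♧
♧·♠██♧♧♢█♠♠♠♢·♢♢♧♧♧··♧
♧♧♢█♠♧█♧♧♧♧█♠♢♧♧♧♧♢█♠·
♧·★♧♧·█♠·????♠♧♧♠♧█♧·♧
█♧··♠█·♢?????♢♠♧♧♠♧???

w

?????♧♠
?█♧·♠██
?♧♧♧♢█♠
?·♧★♧♧♧
?██♧··♠
███████
███████

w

??????♧
?·█♧·♠█
?♧♧♧♧♢█
?··★·♧♧
?♧██♧··
███████
███████

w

???????
?··█♧·♠
?♠♧♧♧♧♢
?··★♧·♧
?♢♧██♧·
███████
███████

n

???????
?♠♧♧♠♢?
?··█♧·♠
?♠♧★♧♧♢
?···♧·♧
?♢♧██♧·
███████

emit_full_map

???????█♠♧♧♧♧·♧♢♧·♧█♧···♧
??????·♢█♠♧♠·♧♠█♧♧█♧♧♧♧♧♧
♠♧♧♠♢?♧♠♧♧♧♧♧♠··♠·♧♧♧♧♧█♧
··█♧·♠██♧♧♢█♠♠♠♢·♢♢♧♧♧··♧
♠♧★♧♧♢█♠♧█♧♧♧♧█♠♢♧♧♧♧♢█♠·
···♧·♧♧♧·█♠·????♠♧♧♠♧█♧·♧
♢♧██♧··♠█·♢?????♢♠♧♧♠♧???


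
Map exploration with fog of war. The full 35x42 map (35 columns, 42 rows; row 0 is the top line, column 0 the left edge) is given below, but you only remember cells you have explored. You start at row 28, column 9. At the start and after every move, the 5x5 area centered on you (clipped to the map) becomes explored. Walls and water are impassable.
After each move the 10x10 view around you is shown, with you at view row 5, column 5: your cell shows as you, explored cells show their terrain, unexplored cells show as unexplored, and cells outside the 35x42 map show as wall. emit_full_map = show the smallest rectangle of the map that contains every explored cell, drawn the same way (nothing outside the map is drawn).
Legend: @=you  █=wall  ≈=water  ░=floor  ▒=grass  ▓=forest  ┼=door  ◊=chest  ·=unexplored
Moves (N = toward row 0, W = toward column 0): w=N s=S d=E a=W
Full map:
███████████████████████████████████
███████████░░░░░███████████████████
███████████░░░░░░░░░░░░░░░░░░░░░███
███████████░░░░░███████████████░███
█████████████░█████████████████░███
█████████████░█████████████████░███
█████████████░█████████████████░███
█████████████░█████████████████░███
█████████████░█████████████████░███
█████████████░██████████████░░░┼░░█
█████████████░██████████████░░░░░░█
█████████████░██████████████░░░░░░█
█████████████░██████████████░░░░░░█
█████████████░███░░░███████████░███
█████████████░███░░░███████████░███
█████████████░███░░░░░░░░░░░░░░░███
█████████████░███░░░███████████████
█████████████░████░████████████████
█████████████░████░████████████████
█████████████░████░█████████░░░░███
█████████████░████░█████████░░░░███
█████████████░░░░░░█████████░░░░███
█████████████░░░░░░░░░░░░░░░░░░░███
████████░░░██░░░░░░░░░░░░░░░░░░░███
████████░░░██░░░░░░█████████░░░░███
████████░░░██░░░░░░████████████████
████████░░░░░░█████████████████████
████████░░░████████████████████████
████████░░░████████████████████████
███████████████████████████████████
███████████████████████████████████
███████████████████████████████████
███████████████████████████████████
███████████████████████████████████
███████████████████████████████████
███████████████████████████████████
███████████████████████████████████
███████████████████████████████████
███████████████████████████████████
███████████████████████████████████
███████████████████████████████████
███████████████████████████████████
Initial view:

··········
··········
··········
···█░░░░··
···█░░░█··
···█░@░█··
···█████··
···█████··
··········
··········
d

··········
··········
··········
··█░░░░░··
··█░░░██··
··█░░@██··
··██████··
··██████··
··········
··········

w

··········
··········
··········
···░░░██··
··█░░░░░··
··█░░@██··
··█░░░██··
··██████··
··██████··
··········

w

··········
··········
··········
···░░░██··
···░░░██··
··█░░@░░··
··█░░░██··
··█░░░██··
··██████··
··██████··

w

··········
··········
··········
···░░░██··
···░░░██··
···░░@██··
··█░░░░░··
··█░░░██··
··█░░░██··
··██████··

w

··········
··········
··········
···█████··
···░░░██··
···░░@██··
···░░░██··
··█░░░░░··
··█░░░██··
··█░░░██··

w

··········
··········
··········
···█████··
···█████··
···░░@██··
···░░░██··
···░░░██··
··█░░░░░··
··█░░░██··

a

··········
··········
··········
···██████·
···██████·
···█░@░██·
···█░░░██·
···█░░░██·
···█░░░░░·
···█░░░██·

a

··········
··········
··········
···███████
···███████
···██@░░██
···██░░░██
···██░░░██
····█░░░░░
····█░░░██

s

··········
··········
···███████
···███████
···██░░░██
···██@░░██
···██░░░██
···██░░░░░
····█░░░██
····█░░░██

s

··········
···███████
···███████
···██░░░██
···██░░░██
···██@░░██
···██░░░░░
···██░░░██
····█░░░██
····██████

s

···███████
···███████
···██░░░██
···██░░░██
···██░░░██
···██@░░░░
···██░░░██
···██░░░██
····██████
····██████

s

···███████
···██░░░██
···██░░░██
···██░░░██
···██░░░░░
···██@░░██
···██░░░██
···███████
····██████
··········

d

··███████·
··██░░░██·
··██░░░██·
··██░░░██·
··██░░░░░·
··██░@░██·
··██░░░██·
··███████·
···██████·
··········

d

·███████··
·██░░░██··
·██░░░██··
·██░░░██··
·██░░░░░··
·██░░@██··
·██░░░██··
·███████··
··██████··
··········

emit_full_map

███████
███████
██░░░██
██░░░██
██░░░██
██░░░░░
██░░@██
██░░░██
███████
·██████

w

·███████··
·███████··
·██░░░██··
·██░░░██··
·██░░░██··
·██░░@░░··
·██░░░██··
·██░░░██··
·███████··
··██████··

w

··········
·███████··
·███████··
·██░░░██··
·██░░░██··
·██░░@██··
·██░░░░░··
·██░░░██··
·██░░░██··
·███████··

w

··········
··········
·███████··
·███████··
·██░░░██··
·██░░@██··
·██░░░██··
·██░░░░░··
·██░░░██··
·██░░░██··

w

··········
··········
··········
·███████··
·███████··
·██░░@██··
·██░░░██··
·██░░░██··
·██░░░░░··
·██░░░██··

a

··········
··········
··········
··███████·
··███████·
··██░@░██·
··██░░░██·
··██░░░██·
··██░░░░░·
··██░░░██·

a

··········
··········
··········
···███████
···███████
···██@░░██
···██░░░██
···██░░░██
···██░░░░░
···██░░░██

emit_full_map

███████
███████
██@░░██
██░░░██
██░░░██
██░░░░░
██░░░██
██░░░██
███████
·██████

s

··········
··········
···███████
···███████
···██░░░██
···██@░░██
···██░░░██
···██░░░░░
···██░░░██
···██░░░██

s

··········
···███████
···███████
···██░░░██
···██░░░██
···██@░░██
···██░░░░░
···██░░░██
···██░░░██
···███████

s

···███████
···███████
···██░░░██
···██░░░██
···██░░░██
···██@░░░░
···██░░░██
···██░░░██
···███████
····██████

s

···███████
···██░░░██
···██░░░██
···██░░░██
···██░░░░░
···██@░░██
···██░░░██
···███████
····██████
··········

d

··███████·
··██░░░██·
··██░░░██·
··██░░░██·
··██░░░░░·
··██░@░██·
··██░░░██·
··███████·
···██████·
··········

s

··██░░░██·
··██░░░██·
··██░░░██·
··██░░░░░·
··██░░░██·
··██░@░██·
··███████·
···██████·
··········
··········

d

·██░░░██··
·██░░░██··
·██░░░██··
·██░░░░░··
·██░░░██··
·██░░@██··
·███████··
··██████··
··········
··········

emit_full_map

███████
███████
██░░░██
██░░░██
██░░░██
██░░░░░
██░░░██
██░░@██
███████
·██████

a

··██░░░██·
··██░░░██·
··██░░░██·
··██░░░░░·
··██░░░██·
··██░@░██·
··███████·
···██████·
··········
··········


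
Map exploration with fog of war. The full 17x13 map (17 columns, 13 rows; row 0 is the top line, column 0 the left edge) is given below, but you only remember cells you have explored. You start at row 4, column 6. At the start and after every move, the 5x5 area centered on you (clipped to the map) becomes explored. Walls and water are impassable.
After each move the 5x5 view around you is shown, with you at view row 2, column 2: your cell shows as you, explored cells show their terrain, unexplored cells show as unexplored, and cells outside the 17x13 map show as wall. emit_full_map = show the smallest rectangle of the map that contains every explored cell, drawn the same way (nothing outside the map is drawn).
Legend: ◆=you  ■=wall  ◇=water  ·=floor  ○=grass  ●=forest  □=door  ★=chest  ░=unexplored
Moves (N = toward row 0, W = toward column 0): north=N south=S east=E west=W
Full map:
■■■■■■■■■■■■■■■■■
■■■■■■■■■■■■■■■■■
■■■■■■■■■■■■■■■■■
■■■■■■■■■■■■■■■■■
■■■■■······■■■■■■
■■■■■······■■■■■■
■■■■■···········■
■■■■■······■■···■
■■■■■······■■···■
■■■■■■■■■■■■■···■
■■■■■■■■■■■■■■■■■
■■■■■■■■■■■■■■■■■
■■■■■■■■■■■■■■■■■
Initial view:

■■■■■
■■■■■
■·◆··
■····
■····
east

■■■■■
■■■■■
··◆··
·····
·····

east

■■■■■
■■■■■
··◆··
·····
·····

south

■■■■■
·····
··◆··
·····
·····

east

■■■■■
····■
··◆·■
·····
····■

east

■■■■■
···■■
··◆■■
·····
···■■

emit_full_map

■■■■■■■░░
■■■■■■■■■
■······■■
■·····◆■■
■········
░░·····■■

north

■■■■■
■■■■■
··◆■■
···■■
·····

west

■■■■■
■■■■■
··◆·■
····■
·····

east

■■■■■
■■■■■
··◆■■
···■■
·····

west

■■■■■
■■■■■
··◆·■
····■
·····

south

■■■■■
····■
··◆·■
·····
····■


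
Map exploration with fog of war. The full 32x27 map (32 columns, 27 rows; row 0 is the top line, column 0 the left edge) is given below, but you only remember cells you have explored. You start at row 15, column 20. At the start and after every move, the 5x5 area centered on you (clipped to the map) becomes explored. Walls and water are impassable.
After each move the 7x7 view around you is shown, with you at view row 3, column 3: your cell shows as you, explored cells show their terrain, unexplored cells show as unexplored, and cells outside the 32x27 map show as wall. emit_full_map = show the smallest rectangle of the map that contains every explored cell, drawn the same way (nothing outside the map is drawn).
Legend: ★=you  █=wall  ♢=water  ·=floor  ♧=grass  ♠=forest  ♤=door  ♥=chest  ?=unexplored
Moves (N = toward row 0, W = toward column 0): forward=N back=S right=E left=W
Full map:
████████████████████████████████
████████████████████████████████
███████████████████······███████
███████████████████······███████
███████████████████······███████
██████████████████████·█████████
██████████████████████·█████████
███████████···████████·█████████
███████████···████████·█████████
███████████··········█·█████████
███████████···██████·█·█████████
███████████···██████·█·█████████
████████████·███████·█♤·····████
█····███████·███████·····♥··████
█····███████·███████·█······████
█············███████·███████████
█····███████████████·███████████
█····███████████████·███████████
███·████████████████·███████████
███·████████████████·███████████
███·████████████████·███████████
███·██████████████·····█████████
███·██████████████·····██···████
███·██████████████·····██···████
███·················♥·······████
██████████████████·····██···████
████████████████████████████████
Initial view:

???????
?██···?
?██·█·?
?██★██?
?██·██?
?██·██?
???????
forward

???????
?██·█♤?
?██···?
?██★█·?
?██·██?
?██·██?
?██·██?

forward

???????
?██·█·?
?██·█♤?
?██★··?
?██·█·?
?██·██?
?██·██?

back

?██·█·?
?██·█♤?
?██···?
?██★█·?
?██·██?
?██·██?
?██·██?

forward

???????
?██·█·?
?██·█♤?
?██★··?
?██·█·?
?██·██?
?██·██?

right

???????
██·█·█?
██·█♤·?
██·★··?
██·█··?
██·███?
██·██??

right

???????
█·█·██?
█·█♤··?
█··★··?
█·█···?
█·████?
█·██???

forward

???????
?·█·██?
█·█·██?
█·█★··?
█·····?
█·█···?
█·████?

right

???????
·█·███?
·█·███?
·█♤★··?
·····♥?
·█····?
·████??

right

???????
█·████?
█·████?
█♤·★··?
····♥·?
█·····?
████???

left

???????
·█·████
·█·████
·█♤★···
·····♥·
·█·····
·████??

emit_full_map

??·█·████
██·█·████
██·█♤★···
██·····♥·
██·█·····
██·████??
██·██????
██·██????

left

???????
?·█·███
█·█·███
█·█★···
█·····♥
█·█····
█·████?

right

???????
·█·████
·█·████
·█♤★···
·····♥·
·█·····
·████??

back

·█·████
·█·████
·█♤····
···★·♥·
·█·····
·█████?
·██????

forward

???????
·█·████
·█·████
·█♤★···
·····♥·
·█·····
·█████?

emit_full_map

??·█·████
██·█·████
██·█♤★···
██·····♥·
██·█·····
██·█████?
██·██????
██·██????

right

???????
█·████?
█·████?
█♤·★··?
····♥·?
█·····?
█████??

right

???????
·█████?
·█████?
♤··★··?
···♥··?
······?
████???

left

???????
█·█████
█·█████
█♤·★···
····♥··
█······
█████??

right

???????
·█████?
·█████?
♤··★··?
···♥··?
······?
████???

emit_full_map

??·█·█████
██·█·█████
██·█♤··★··
██·····♥··
██·█······
██·█████??
██·██?????
██·██?????

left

???????
█·█████
█·█████
█♤·★···
····♥··
█······
█████??

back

█·█████
█·█████
█♤·····
···★♥··
█······
██████?
██?????

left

·█·████
·█·████
·█♤····
···★·♥·
·█·····
·██████
·██????

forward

???????
·█·████
·█·████
·█♤★···
·····♥·
·█·····
·██████

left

???????
?·█·███
█·█·███
█·█★···
█·····♥
█·█····
█·█████

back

?·█·███
█·█·███
█·█♤···
█··★··♥
█·█····
█·█████
█·██???

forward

???????
?·█·███
█·█·███
█·█★···
█·····♥
█·█····
█·█████

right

???????
·█·████
·█·████
·█♤★···
·····♥·
·█·····
·██████

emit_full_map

??·█·█████
██·█·█████
██·█♤★····
██·····♥··
██·█······
██·██████?
██·██?????
██·██?????

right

???????
█·█████
█·█████
█♤·★···
····♥··
█······
██████?

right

???????
·█████?
·█████?
♤··★··?
···♥··?
······?
█████??

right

???????
██████?
██████?
···★·█?
··♥··█?
·····█?
████???

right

???????
██████?
██████?
···★██?
·♥··██?
····██?
███????

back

██████?
██████?
····██?
·♥·★██?
····██?
██████?
???????

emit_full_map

??·█·███████
██·█·███████
██·█♤·····██
██·····♥·★██
██·█······██
██·█████████
██·██???????
██·██???????

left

███████
███████
·····██
··♥★·██
·····██
███████
???????

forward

???????
███████
███████
···★·██
··♥··██
·····██
███████

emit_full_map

??·█·███████
██·█·███████
██·█♤···★·██
██·····♥··██
██·█······██
██·█████████
██·██???????
██·██???????


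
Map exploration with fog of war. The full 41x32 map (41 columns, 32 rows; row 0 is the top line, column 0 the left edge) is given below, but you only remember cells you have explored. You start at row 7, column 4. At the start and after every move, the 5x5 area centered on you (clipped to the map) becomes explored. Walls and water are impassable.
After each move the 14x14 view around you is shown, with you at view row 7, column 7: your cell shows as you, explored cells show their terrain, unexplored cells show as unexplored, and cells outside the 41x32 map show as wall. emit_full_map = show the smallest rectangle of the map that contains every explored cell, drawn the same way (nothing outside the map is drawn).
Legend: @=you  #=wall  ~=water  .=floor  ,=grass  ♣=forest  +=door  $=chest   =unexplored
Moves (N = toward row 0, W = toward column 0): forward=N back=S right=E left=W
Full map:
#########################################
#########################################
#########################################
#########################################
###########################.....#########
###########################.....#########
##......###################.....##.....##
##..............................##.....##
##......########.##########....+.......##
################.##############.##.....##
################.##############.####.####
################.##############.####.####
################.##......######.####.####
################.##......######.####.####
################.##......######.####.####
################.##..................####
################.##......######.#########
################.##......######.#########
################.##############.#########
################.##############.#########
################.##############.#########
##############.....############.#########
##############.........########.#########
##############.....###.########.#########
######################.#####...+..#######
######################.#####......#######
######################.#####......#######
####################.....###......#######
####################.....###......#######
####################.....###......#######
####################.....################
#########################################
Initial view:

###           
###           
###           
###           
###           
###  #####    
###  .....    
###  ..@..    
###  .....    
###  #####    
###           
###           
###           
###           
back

###           
###           
###           
###           
###  #####    
###  .....    
###  .....    
###  ..@..    
###  #####    
###  #####    
###           
###           
###           
###           

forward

###           
###           
###           
###           
###           
###  #####    
###  .....    
###  ..@..    
###  .....    
###  #####    
###  #####    
###           
###           
###           

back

###           
###           
###           
###           
###  #####    
###  .....    
###  .....    
###  ..@..    
###  #####    
###  #####    
###           
###           
###           
###           

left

####          
####          
####          
####          
####  #####   
#### #.....   
#### #.....   
#### #.@...   
#### ######   
#### ######   
####          
####          
####          
####          

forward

####          
####          
####          
####          
####          
#### ######   
#### #.....   
#### #.@...   
#### #.....   
#### ######   
#### ######   
####          
####          
####          

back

####          
####          
####          
####          
#### ######   
#### #.....   
#### #.....   
#### #.@...   
#### ######   
#### ######   
####          
####          
####          
####          

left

#####         
#####         
#####         
#####         
##### ######  
#######.....  
#######.....  
#######@....  
############  
############  
#####         
#####         
#####         
#####         

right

####          
####          
####          
####          
#### ######   
######.....   
######.....   
######.@...   
###########   
###########   
####          
####          
####          
####          

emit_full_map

 ######
##.....
##.....
##.@...
#######
#######

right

###           
###           
###           
###           
### ######    
#####.....    
#####.....    
#####..@..    
##########    
##########    
###           
###           
###           
###           

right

##            
##            
##            
##            
## ######     
####......    
####......    
####...@..    
##########    
##########    
##            
##            
##            
##            

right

#             
#             
#             
#             
# ######      
###......#    
###.......    
###....@.#    
##########    
##########    
#             
#             
#             
#             

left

##            
##            
##            
##            
## ######     
####......#   
####.......   
####...@..#   
###########   
###########   
##            
##            
##            
##            

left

###           
###           
###           
###           
### ######    
#####......#  
#####.......  
#####..@...#  
############  
############  
###           
###           
###           
###           

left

####          
####          
####          
####          
#### ######   
######......# 
######....... 
######.@....# 
############# 
############# 
####          
####          
####          
####          

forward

####          
####          
####          
####          
####          
#### ######   
######......# 
######.@..... 
######......# 
############# 
############# 
####          
####          
####          

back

####          
####          
####          
####          
#### ######   
######......# 
######....... 
######.@....# 
############# 
############# 
####          
####          
####          
####          

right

###           
###           
###           
###           
### ######    
#####......#  
#####.......  
#####..@...#  
############  
############  
###           
###           
###           
###           

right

##            
##            
##            
##            
## ######     
####......#   
####.......   
####...@..#   
###########   
###########   
##            
##            
##            
##            

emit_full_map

 ######  
##......#
##.......
##...@..#
#########
#########


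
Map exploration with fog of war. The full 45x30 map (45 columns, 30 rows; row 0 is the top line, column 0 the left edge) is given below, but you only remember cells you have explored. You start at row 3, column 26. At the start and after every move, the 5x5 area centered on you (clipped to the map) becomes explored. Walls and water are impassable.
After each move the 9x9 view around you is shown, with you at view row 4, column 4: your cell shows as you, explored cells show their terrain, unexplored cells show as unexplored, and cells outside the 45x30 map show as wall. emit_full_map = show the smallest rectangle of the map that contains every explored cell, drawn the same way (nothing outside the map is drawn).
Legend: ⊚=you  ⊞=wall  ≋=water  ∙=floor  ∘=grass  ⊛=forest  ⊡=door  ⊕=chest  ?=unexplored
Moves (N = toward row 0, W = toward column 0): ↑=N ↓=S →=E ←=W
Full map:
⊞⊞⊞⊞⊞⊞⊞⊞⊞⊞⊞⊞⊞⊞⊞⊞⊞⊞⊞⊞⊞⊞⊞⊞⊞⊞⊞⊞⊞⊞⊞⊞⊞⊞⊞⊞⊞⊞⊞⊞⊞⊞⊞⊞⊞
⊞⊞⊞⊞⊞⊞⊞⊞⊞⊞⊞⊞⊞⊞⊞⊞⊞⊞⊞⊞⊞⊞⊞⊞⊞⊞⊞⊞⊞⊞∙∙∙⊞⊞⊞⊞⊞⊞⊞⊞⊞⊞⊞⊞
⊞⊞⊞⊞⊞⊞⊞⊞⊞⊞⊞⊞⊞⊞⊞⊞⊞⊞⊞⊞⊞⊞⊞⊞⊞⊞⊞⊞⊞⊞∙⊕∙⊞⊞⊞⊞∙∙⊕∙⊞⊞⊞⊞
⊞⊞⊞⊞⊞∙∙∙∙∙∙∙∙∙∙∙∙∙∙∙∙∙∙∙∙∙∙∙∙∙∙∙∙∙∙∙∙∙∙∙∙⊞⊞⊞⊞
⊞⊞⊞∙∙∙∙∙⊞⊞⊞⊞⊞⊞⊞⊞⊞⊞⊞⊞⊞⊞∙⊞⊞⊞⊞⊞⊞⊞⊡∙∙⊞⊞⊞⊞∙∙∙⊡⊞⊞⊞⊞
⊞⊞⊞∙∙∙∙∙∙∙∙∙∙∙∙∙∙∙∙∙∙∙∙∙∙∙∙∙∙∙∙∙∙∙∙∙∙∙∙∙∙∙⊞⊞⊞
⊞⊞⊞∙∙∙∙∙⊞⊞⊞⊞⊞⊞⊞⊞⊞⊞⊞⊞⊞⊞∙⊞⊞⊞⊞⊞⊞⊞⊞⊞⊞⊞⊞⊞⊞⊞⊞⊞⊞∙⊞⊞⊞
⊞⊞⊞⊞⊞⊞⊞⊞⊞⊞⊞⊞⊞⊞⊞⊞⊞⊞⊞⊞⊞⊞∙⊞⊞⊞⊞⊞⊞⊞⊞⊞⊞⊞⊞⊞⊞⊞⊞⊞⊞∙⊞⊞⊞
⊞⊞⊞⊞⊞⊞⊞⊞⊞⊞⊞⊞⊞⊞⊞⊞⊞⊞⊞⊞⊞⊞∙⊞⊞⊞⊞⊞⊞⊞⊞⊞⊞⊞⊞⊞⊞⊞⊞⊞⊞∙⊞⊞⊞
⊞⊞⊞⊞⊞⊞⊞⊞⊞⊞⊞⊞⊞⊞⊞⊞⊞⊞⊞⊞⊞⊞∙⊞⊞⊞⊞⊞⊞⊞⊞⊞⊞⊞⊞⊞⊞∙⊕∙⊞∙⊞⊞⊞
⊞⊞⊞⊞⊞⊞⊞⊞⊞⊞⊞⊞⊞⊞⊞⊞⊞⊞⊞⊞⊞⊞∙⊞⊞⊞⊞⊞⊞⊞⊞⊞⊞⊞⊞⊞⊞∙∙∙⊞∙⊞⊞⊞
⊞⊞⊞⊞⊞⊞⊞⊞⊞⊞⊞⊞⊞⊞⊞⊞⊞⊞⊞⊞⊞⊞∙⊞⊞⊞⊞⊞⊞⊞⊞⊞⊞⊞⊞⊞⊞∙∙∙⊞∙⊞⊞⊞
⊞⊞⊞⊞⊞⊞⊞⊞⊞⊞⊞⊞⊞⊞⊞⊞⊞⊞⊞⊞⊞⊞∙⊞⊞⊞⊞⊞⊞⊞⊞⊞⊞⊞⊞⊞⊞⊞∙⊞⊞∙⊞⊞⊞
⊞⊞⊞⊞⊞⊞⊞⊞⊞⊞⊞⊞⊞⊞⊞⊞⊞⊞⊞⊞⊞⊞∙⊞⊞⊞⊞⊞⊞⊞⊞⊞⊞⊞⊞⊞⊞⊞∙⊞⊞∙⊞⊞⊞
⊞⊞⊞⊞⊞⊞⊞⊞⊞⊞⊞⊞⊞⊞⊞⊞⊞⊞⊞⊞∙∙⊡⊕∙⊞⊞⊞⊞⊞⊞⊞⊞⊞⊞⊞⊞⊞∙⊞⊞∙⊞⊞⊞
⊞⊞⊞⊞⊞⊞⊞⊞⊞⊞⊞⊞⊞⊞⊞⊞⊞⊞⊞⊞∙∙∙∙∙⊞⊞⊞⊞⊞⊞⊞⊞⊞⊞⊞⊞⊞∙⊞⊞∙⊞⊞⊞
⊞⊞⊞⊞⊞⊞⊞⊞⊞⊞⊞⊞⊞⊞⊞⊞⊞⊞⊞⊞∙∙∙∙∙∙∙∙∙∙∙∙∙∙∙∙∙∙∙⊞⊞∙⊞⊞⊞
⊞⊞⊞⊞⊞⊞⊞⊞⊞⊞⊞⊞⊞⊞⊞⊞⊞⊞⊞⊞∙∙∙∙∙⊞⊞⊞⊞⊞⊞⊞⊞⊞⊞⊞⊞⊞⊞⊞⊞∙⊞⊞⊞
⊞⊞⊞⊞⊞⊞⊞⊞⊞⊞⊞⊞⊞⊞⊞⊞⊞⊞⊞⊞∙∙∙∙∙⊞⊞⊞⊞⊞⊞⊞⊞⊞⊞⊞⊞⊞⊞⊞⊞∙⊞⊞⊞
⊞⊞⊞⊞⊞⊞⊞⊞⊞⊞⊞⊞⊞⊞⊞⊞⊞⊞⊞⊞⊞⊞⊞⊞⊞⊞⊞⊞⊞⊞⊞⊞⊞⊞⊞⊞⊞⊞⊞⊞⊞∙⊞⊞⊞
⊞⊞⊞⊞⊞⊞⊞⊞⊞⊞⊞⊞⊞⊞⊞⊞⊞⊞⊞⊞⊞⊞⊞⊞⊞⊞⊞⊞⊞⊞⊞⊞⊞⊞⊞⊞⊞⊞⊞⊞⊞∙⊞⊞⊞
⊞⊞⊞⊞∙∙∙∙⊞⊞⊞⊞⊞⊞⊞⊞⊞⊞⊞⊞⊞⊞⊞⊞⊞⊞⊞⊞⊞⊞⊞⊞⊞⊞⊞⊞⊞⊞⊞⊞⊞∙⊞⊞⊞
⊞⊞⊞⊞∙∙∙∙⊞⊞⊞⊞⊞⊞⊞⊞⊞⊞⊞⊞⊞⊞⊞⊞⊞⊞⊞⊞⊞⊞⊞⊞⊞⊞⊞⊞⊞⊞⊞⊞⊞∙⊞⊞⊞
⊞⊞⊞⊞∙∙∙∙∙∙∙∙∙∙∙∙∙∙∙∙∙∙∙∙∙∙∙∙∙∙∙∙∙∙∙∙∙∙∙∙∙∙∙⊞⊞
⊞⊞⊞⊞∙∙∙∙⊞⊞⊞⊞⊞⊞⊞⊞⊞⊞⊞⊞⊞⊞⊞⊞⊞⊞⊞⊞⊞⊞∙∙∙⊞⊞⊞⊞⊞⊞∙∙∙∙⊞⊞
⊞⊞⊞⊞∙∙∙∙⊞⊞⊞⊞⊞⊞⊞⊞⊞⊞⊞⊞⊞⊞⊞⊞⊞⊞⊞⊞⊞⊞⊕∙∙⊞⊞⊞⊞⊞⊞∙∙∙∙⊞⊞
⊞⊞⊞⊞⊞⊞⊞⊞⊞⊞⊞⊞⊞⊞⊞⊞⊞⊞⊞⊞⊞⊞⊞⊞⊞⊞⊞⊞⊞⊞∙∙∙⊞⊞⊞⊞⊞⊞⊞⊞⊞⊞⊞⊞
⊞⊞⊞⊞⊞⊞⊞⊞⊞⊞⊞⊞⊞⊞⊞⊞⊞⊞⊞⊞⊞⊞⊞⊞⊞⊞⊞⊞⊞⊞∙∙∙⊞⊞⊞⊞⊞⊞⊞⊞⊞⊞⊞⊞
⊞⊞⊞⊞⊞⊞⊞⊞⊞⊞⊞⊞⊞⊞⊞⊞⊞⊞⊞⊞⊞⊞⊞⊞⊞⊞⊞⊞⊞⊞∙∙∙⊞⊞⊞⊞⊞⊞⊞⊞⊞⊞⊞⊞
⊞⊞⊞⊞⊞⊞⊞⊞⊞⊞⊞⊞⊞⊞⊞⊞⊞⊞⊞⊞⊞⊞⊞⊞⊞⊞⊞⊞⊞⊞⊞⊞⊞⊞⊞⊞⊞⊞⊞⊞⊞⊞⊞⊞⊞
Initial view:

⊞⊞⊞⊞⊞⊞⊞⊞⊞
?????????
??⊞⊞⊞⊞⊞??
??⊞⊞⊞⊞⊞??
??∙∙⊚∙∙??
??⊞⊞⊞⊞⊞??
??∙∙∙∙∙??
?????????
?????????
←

⊞⊞⊞⊞⊞⊞⊞⊞⊞
?????????
??⊞⊞⊞⊞⊞⊞?
??⊞⊞⊞⊞⊞⊞?
??∙∙⊚∙∙∙?
??⊞⊞⊞⊞⊞⊞?
??∙∙∙∙∙∙?
?????????
?????????

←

⊞⊞⊞⊞⊞⊞⊞⊞⊞
?????????
??⊞⊞⊞⊞⊞⊞⊞
??⊞⊞⊞⊞⊞⊞⊞
??∙∙⊚∙∙∙∙
??∙⊞⊞⊞⊞⊞⊞
??∙∙∙∙∙∙∙
?????????
?????????

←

⊞⊞⊞⊞⊞⊞⊞⊞⊞
?????????
??⊞⊞⊞⊞⊞⊞⊞
??⊞⊞⊞⊞⊞⊞⊞
??∙∙⊚∙∙∙∙
??⊞∙⊞⊞⊞⊞⊞
??∙∙∙∙∙∙∙
?????????
?????????

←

⊞⊞⊞⊞⊞⊞⊞⊞⊞
?????????
??⊞⊞⊞⊞⊞⊞⊞
??⊞⊞⊞⊞⊞⊞⊞
??∙∙⊚∙∙∙∙
??⊞⊞∙⊞⊞⊞⊞
??∙∙∙∙∙∙∙
?????????
?????????

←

⊞⊞⊞⊞⊞⊞⊞⊞⊞
?????????
??⊞⊞⊞⊞⊞⊞⊞
??⊞⊞⊞⊞⊞⊞⊞
??∙∙⊚∙∙∙∙
??⊞⊞⊞∙⊞⊞⊞
??∙∙∙∙∙∙∙
?????????
?????????

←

⊞⊞⊞⊞⊞⊞⊞⊞⊞
?????????
??⊞⊞⊞⊞⊞⊞⊞
??⊞⊞⊞⊞⊞⊞⊞
??∙∙⊚∙∙∙∙
??⊞⊞⊞⊞∙⊞⊞
??∙∙∙∙∙∙∙
?????????
?????????

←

⊞⊞⊞⊞⊞⊞⊞⊞⊞
?????????
??⊞⊞⊞⊞⊞⊞⊞
??⊞⊞⊞⊞⊞⊞⊞
??∙∙⊚∙∙∙∙
??⊞⊞⊞⊞⊞∙⊞
??∙∙∙∙∙∙∙
?????????
?????????

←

⊞⊞⊞⊞⊞⊞⊞⊞⊞
?????????
??⊞⊞⊞⊞⊞⊞⊞
??⊞⊞⊞⊞⊞⊞⊞
??∙∙⊚∙∙∙∙
??⊞⊞⊞⊞⊞⊞∙
??∙∙∙∙∙∙∙
?????????
?????????

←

⊞⊞⊞⊞⊞⊞⊞⊞⊞
?????????
??⊞⊞⊞⊞⊞⊞⊞
??⊞⊞⊞⊞⊞⊞⊞
??∙∙⊚∙∙∙∙
??⊞⊞⊞⊞⊞⊞⊞
??∙∙∙∙∙∙∙
?????????
?????????

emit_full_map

⊞⊞⊞⊞⊞⊞⊞⊞⊞⊞⊞⊞⊞⊞
⊞⊞⊞⊞⊞⊞⊞⊞⊞⊞⊞⊞⊞⊞
∙∙⊚∙∙∙∙∙∙∙∙∙∙∙
⊞⊞⊞⊞⊞⊞⊞∙⊞⊞⊞⊞⊞⊞
∙∙∙∙∙∙∙∙∙∙∙∙∙∙

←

⊞⊞⊞⊞⊞⊞⊞⊞⊞
?????????
??⊞⊞⊞⊞⊞⊞⊞
??⊞⊞⊞⊞⊞⊞⊞
??∙∙⊚∙∙∙∙
??⊞⊞⊞⊞⊞⊞⊞
??∙∙∙∙∙∙∙
?????????
?????????

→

⊞⊞⊞⊞⊞⊞⊞⊞⊞
?????????
?⊞⊞⊞⊞⊞⊞⊞⊞
?⊞⊞⊞⊞⊞⊞⊞⊞
?∙∙∙⊚∙∙∙∙
?⊞⊞⊞⊞⊞⊞⊞⊞
?∙∙∙∙∙∙∙∙
?????????
?????????
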